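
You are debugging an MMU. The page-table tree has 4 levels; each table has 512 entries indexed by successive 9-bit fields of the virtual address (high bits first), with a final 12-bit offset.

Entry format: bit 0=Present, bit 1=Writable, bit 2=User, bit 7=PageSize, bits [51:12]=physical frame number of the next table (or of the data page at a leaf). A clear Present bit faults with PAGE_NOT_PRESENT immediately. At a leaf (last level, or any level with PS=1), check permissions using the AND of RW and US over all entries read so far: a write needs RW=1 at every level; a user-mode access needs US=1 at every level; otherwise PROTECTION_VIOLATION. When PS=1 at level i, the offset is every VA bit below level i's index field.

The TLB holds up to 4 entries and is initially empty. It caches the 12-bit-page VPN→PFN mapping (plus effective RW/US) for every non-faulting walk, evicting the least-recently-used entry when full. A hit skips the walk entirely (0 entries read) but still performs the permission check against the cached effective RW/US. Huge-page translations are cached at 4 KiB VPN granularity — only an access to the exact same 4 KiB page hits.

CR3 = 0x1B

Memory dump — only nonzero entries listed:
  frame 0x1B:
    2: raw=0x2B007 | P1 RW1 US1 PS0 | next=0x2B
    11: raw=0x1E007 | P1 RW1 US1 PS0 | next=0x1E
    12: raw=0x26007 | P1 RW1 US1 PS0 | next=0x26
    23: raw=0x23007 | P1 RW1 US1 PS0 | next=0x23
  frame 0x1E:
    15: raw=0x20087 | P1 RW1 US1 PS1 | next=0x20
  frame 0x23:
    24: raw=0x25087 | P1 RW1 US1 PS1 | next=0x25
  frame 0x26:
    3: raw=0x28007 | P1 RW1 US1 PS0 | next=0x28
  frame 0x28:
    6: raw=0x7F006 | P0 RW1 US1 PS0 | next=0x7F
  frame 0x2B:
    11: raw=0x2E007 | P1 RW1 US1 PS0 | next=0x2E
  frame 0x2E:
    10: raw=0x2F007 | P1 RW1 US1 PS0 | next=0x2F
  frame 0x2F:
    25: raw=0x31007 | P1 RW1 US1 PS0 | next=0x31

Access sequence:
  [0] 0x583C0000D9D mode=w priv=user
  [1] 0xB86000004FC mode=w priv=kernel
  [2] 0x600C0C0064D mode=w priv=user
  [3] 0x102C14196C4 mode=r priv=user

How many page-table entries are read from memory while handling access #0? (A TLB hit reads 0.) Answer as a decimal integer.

Walk each access:
#0 VA=0x583C0000D9D (w,user):
  L0: frame=0x1B idx=11 entry=0x1E007 [P=1 RW=1 US=1 PS=0]
  L1: frame=0x1E idx=15 entry=0x20087 [P=1 RW=1 US=1 PS=1]
  → PA=0x20D9D (huge @L1)  (2 entries read)
#1 VA=0xB86000004FC (w,kernel):
  L0: frame=0x1B idx=23 entry=0x23007 [P=1 RW=1 US=1 PS=0]
  L1: frame=0x23 idx=24 entry=0x25087 [P=1 RW=1 US=1 PS=1]
  → PA=0x254FC (huge @L1)  (2 entries read)
#2 VA=0x600C0C0064D (w,user):
  L0: frame=0x1B idx=12 entry=0x26007 [P=1 RW=1 US=1 PS=0]
  L1: frame=0x26 idx=3 entry=0x28007 [P=1 RW=1 US=1 PS=0]
  L2: frame=0x28 idx=6 entry=0x7F006 [P=0 RW=1 US=1 PS=0]
  ✗ PAGE_NOT_PRESENT  [3 reads]
#3 VA=0x102C14196C4 (r,user):
  L0: frame=0x1B idx=2 entry=0x2B007 [P=1 RW=1 US=1 PS=0]
  L1: frame=0x2B idx=11 entry=0x2E007 [P=1 RW=1 US=1 PS=0]
  L2: frame=0x2E idx=10 entry=0x2F007 [P=1 RW=1 US=1 PS=0]
  L3: frame=0x2F idx=25 entry=0x31007 [P=1 RW=1 US=1 PS=0]
  → PA=0x316C4  (4 entries read)

Entries read for #0: 2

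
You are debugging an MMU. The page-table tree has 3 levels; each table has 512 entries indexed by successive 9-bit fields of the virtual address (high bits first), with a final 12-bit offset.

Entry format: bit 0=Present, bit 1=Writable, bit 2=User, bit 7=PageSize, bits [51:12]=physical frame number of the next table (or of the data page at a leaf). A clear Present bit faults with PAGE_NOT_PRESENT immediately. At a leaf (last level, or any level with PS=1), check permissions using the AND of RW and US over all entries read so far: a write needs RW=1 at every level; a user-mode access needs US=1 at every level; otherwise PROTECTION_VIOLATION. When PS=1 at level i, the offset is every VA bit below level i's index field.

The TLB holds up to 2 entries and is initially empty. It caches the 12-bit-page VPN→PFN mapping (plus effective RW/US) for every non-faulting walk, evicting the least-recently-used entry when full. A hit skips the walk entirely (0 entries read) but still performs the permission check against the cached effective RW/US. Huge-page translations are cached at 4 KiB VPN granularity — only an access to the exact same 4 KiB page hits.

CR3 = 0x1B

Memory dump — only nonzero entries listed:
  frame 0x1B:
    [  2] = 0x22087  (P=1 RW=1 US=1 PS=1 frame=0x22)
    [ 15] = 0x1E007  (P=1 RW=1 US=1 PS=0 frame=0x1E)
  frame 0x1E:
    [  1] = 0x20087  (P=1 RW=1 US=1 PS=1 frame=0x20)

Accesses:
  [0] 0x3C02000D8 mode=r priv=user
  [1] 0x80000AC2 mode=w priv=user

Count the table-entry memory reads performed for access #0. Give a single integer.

Walk each access:
#0 VA=0x3C02000D8 (r,user):
  [0] read 0x1B idx=15: raw=0x1E007 flags P=1 W=1 U=1 S=0
  [1] read 0x1E idx=1: raw=0x20087 flags P=1 W=1 U=1 S=1
  ⇒ phys 0x200D8 (huge @L1)  [2 reads]
#1 VA=0x80000AC2 (w,user):
  [0] read 0x1B idx=2: raw=0x22087 flags P=1 W=1 U=1 S=1
  ⇒ phys 0x22AC2 (huge @L0)  [1 reads]

Entries read for #0: 2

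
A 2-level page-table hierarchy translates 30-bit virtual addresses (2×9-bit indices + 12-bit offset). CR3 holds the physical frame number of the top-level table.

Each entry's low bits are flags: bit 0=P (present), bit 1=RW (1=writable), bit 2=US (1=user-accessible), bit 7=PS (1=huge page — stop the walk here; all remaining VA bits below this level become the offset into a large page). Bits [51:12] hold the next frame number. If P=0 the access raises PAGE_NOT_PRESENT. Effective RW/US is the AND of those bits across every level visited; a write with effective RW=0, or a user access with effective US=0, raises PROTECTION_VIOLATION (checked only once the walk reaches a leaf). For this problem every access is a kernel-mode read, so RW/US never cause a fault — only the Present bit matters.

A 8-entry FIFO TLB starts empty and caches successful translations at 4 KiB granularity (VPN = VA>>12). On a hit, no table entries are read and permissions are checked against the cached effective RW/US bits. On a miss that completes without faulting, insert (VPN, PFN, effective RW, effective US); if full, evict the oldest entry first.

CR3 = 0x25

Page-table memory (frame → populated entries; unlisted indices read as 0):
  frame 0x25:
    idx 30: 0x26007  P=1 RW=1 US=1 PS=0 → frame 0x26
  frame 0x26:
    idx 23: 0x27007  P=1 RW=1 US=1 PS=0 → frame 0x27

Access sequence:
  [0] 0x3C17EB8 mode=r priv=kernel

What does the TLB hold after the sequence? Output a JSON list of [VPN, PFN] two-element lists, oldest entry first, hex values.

Walk each access:
#0 VA=0x3C17EB8 (r,kernel):
  L0: frame=0x25 idx=30 entry=0x26007 [P=1 RW=1 US=1 PS=0]
  L1: frame=0x26 idx=23 entry=0x27007 [P=1 RW=1 US=1 PS=0]
  ⇒ phys 0x27EB8  [2 reads]

TLB: [["0x3C17", "0x27"]]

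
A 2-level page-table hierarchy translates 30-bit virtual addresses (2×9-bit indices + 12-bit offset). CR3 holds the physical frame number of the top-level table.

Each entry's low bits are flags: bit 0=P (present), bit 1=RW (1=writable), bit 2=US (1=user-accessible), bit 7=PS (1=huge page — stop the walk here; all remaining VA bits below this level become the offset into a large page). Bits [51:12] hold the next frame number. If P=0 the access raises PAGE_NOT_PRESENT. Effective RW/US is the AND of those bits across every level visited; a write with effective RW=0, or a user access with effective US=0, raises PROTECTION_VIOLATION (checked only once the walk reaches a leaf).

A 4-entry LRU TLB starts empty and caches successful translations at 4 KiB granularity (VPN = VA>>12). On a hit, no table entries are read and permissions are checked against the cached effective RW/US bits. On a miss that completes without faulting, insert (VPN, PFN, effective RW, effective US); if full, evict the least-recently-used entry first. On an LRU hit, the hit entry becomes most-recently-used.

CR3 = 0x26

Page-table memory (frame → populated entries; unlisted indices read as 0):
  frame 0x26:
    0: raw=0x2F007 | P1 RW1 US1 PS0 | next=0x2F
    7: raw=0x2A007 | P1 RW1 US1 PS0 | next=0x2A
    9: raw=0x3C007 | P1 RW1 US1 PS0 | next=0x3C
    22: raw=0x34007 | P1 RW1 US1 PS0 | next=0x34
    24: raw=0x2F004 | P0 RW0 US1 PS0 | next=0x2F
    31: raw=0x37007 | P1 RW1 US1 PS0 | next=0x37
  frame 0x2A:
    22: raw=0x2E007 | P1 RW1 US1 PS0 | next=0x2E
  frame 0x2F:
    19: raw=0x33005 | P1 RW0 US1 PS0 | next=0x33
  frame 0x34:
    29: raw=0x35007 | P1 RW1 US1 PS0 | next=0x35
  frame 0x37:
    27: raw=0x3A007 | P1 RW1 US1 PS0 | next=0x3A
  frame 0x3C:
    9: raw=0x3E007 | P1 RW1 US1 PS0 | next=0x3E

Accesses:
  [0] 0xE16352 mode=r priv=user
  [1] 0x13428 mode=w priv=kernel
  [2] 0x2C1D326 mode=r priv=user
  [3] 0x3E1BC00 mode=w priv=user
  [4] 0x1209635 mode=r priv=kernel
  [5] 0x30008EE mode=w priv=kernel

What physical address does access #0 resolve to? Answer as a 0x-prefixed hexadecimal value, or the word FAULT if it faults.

Trace:
#0 VA=0xE16352 (r,user):
  L0 @0x26[7] → 0x2A007  P=1,RW=1,US=1,PS=0
  L1 @0x2A[22] → 0x2E007  P=1,RW=1,US=1,PS=0
  → PA=0x2E352  (2 entries read)
#1 VA=0x13428 (w,kernel):
  L0 @0x26[0] → 0x2F007  P=1,RW=1,US=1,PS=0
  L1 @0x2F[19] → 0x33005  P=1,RW=0,US=1,PS=0
  ✗ PROTECTION_VIOLATION  [2 reads]
#2 VA=0x2C1D326 (r,user):
  L0 @0x26[22] → 0x34007  P=1,RW=1,US=1,PS=0
  L1 @0x34[29] → 0x35007  P=1,RW=1,US=1,PS=0
  → PA=0x35326  (2 entries read)
#3 VA=0x3E1BC00 (w,user):
  L0 @0x26[31] → 0x37007  P=1,RW=1,US=1,PS=0
  L1 @0x37[27] → 0x3A007  P=1,RW=1,US=1,PS=0
  → PA=0x3AC00  (2 entries read)
#4 VA=0x1209635 (r,kernel):
  L0 @0x26[9] → 0x3C007  P=1,RW=1,US=1,PS=0
  L1 @0x3C[9] → 0x3E007  P=1,RW=1,US=1,PS=0
  → PA=0x3E635  (2 entries read)
#5 VA=0x30008EE (w,kernel):
  L0 @0x26[24] → 0x2F004  P=0,RW=0,US=1,PS=0
  ✗ PAGE_NOT_PRESENT  [1 reads]

Access #0 PA: 0x2E352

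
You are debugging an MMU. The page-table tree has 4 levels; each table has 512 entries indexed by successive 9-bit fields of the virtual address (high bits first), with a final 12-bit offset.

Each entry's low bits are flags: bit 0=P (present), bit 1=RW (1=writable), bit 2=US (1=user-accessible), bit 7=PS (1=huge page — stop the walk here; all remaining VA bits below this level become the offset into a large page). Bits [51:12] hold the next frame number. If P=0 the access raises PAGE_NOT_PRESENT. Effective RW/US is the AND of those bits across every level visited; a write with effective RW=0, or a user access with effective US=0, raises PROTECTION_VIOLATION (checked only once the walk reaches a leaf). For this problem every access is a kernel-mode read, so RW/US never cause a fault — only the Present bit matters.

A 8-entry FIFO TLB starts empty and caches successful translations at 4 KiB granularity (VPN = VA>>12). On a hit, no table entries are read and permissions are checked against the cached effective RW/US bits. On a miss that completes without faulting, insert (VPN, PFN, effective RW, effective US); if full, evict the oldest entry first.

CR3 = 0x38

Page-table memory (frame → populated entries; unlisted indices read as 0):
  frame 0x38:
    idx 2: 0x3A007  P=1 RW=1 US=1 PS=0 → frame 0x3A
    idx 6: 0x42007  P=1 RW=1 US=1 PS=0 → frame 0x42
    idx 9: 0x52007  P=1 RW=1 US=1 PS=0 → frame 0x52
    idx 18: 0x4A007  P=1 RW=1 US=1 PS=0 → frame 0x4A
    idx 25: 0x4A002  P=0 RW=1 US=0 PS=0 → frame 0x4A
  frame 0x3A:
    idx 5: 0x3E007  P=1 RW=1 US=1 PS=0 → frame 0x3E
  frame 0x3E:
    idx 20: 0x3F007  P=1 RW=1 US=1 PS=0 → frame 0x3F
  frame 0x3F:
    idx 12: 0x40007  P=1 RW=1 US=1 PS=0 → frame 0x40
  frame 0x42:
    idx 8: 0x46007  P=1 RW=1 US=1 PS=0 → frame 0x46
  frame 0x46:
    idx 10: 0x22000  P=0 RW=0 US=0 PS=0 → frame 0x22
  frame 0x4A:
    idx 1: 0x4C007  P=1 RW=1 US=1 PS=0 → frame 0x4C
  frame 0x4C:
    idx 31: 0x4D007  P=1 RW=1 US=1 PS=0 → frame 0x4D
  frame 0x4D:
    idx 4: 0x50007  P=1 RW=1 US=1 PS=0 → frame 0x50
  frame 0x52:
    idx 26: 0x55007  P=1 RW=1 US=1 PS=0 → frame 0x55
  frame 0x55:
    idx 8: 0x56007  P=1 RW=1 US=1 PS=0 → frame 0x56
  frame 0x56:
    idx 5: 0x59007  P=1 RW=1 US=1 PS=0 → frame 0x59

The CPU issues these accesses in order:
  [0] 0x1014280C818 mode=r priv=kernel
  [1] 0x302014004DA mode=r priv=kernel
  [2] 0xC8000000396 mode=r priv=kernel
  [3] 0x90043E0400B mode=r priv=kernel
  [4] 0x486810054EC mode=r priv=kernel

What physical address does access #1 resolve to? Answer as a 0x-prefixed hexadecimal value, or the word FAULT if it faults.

Trace:
#0 VA=0x1014280C818 (r,kernel):
  L0 @0x38[2] → 0x3A007  P=1,RW=1,US=1,PS=0
  L1 @0x3A[5] → 0x3E007  P=1,RW=1,US=1,PS=0
  L2 @0x3E[20] → 0x3F007  P=1,RW=1,US=1,PS=0
  L3 @0x3F[12] → 0x40007  P=1,RW=1,US=1,PS=0
  ✓ 0x40818  — 4 lookups
#1 VA=0x302014004DA (r,kernel):
  L0 @0x38[6] → 0x42007  P=1,RW=1,US=1,PS=0
  L1 @0x42[8] → 0x46007  P=1,RW=1,US=1,PS=0
  L2 @0x46[10] → 0x22000  P=0,RW=0,US=0,PS=0
  → PAGE_NOT_PRESENT  (3 entries read)
#2 VA=0xC8000000396 (r,kernel):
  L0 @0x38[25] → 0x4A002  P=0,RW=1,US=0,PS=0
  → PAGE_NOT_PRESENT  (1 entries read)
#3 VA=0x90043E0400B (r,kernel):
  L0 @0x38[18] → 0x4A007  P=1,RW=1,US=1,PS=0
  L1 @0x4A[1] → 0x4C007  P=1,RW=1,US=1,PS=0
  L2 @0x4C[31] → 0x4D007  P=1,RW=1,US=1,PS=0
  L3 @0x4D[4] → 0x50007  P=1,RW=1,US=1,PS=0
  ✓ 0x5000B  — 4 lookups
#4 VA=0x486810054EC (r,kernel):
  L0 @0x38[9] → 0x52007  P=1,RW=1,US=1,PS=0
  L1 @0x52[26] → 0x55007  P=1,RW=1,US=1,PS=0
  L2 @0x55[8] → 0x56007  P=1,RW=1,US=1,PS=0
  L3 @0x56[5] → 0x59007  P=1,RW=1,US=1,PS=0
  ✓ 0x594EC  — 4 lookups

Access #1 PA: FAULT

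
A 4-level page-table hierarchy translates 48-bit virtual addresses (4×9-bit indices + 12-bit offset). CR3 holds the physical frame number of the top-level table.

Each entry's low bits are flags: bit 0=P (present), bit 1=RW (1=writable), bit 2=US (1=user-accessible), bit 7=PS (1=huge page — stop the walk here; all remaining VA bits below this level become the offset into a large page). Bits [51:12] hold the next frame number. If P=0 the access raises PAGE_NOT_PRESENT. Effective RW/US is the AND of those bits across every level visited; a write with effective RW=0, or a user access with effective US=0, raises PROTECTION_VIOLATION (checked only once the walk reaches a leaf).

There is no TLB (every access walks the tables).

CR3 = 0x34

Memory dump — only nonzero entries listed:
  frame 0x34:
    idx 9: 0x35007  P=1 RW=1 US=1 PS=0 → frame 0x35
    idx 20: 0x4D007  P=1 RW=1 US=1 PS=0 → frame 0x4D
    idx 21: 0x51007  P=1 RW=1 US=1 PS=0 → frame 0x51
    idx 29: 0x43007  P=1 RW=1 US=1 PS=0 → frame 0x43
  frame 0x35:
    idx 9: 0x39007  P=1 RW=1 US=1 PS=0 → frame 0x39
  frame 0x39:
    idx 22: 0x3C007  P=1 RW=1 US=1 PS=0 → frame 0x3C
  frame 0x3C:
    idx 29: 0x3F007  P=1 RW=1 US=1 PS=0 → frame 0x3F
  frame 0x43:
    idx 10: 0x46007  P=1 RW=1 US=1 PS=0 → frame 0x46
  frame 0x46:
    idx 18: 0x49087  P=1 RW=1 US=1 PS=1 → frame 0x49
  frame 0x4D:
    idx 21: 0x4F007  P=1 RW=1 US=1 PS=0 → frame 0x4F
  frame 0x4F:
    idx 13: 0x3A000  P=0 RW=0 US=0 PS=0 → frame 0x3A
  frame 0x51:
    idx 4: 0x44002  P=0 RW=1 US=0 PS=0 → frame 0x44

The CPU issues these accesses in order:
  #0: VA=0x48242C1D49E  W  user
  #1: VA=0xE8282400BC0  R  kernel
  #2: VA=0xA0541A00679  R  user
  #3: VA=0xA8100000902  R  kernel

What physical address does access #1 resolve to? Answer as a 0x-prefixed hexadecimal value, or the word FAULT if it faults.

Per-access translation:
#0 VA=0x48242C1D49E (w,user):
  [0] read 0x34 idx=9: raw=0x35007 flags P=1 W=1 U=1 S=0
  [1] read 0x35 idx=9: raw=0x39007 flags P=1 W=1 U=1 S=0
  [2] read 0x39 idx=22: raw=0x3C007 flags P=1 W=1 U=1 S=0
  [3] read 0x3C idx=29: raw=0x3F007 flags P=1 W=1 U=1 S=0
  ⇒ phys 0x3F49E  [4 reads]
#1 VA=0xE8282400BC0 (r,kernel):
  [0] read 0x34 idx=29: raw=0x43007 flags P=1 W=1 U=1 S=0
  [1] read 0x43 idx=10: raw=0x46007 flags P=1 W=1 U=1 S=0
  [2] read 0x46 idx=18: raw=0x49087 flags P=1 W=1 U=1 S=1
  ⇒ phys 0x49BC0 (huge @L2)  [3 reads]
#2 VA=0xA0541A00679 (r,user):
  [0] read 0x34 idx=20: raw=0x4D007 flags P=1 W=1 U=1 S=0
  [1] read 0x4D idx=21: raw=0x4F007 flags P=1 W=1 U=1 S=0
  [2] read 0x4F idx=13: raw=0x3A000 flags P=0 W=0 U=0 S=0
  ✗ PAGE_NOT_PRESENT  [3 reads]
#3 VA=0xA8100000902 (r,kernel):
  [0] read 0x34 idx=21: raw=0x51007 flags P=1 W=1 U=1 S=0
  [1] read 0x51 idx=4: raw=0x44002 flags P=0 W=1 U=0 S=0
  ✗ PAGE_NOT_PRESENT  [2 reads]

Access #1 PA: 0x49BC0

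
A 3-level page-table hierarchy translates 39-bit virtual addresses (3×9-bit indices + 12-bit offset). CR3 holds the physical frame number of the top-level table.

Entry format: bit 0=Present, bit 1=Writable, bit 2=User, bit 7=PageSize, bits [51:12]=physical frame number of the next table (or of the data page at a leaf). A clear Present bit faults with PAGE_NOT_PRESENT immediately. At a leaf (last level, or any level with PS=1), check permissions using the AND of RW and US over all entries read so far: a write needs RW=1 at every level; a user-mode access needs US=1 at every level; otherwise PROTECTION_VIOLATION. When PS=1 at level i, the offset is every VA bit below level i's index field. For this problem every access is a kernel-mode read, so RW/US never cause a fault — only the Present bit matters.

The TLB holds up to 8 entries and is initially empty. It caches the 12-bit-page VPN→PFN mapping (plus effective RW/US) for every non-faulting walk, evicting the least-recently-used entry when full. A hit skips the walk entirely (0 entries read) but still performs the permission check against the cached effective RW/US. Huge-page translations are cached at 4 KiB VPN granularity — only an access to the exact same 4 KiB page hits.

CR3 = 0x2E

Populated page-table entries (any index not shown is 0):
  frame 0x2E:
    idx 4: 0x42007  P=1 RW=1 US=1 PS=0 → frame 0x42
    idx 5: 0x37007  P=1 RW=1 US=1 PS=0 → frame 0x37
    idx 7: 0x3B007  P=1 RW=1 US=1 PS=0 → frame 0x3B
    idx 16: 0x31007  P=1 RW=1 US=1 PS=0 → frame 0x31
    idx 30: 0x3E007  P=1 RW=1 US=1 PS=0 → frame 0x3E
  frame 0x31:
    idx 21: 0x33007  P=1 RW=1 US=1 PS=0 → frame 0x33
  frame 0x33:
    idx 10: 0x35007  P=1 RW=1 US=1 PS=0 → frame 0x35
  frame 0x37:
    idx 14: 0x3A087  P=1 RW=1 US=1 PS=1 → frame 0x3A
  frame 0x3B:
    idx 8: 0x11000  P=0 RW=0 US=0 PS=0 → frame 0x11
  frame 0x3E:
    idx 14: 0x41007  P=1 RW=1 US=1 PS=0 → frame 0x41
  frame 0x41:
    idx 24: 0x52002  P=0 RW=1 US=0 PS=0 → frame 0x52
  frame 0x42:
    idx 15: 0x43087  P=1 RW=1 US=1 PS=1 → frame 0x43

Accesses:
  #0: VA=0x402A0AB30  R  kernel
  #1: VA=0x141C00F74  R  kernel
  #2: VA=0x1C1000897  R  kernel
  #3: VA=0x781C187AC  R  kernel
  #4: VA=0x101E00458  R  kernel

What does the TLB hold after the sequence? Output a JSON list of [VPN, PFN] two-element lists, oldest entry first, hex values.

Trace:
#0 VA=0x402A0AB30 (r,kernel):
  [0] read 0x2E idx=16: raw=0x31007 flags P=1 W=1 U=1 S=0
  [1] read 0x31 idx=21: raw=0x33007 flags P=1 W=1 U=1 S=0
  [2] read 0x33 idx=10: raw=0x35007 flags P=1 W=1 U=1 S=0
  ⇒ phys 0x35B30  [3 reads]
#1 VA=0x141C00F74 (r,kernel):
  [0] read 0x2E idx=5: raw=0x37007 flags P=1 W=1 U=1 S=0
  [1] read 0x37 idx=14: raw=0x3A087 flags P=1 W=1 U=1 S=1
  ⇒ phys 0x3AF74 (huge @L1)  [2 reads]
#2 VA=0x1C1000897 (r,kernel):
  [0] read 0x2E idx=7: raw=0x3B007 flags P=1 W=1 U=1 S=0
  [1] read 0x3B idx=8: raw=0x11000 flags P=0 W=0 U=0 S=0
  → PAGE_NOT_PRESENT  (2 entries read)
#3 VA=0x781C187AC (r,kernel):
  [0] read 0x2E idx=30: raw=0x3E007 flags P=1 W=1 U=1 S=0
  [1] read 0x3E idx=14: raw=0x41007 flags P=1 W=1 U=1 S=0
  [2] read 0x41 idx=24: raw=0x52002 flags P=0 W=1 U=0 S=0
  → PAGE_NOT_PRESENT  (3 entries read)
#4 VA=0x101E00458 (r,kernel):
  [0] read 0x2E idx=4: raw=0x42007 flags P=1 W=1 U=1 S=0
  [1] read 0x42 idx=15: raw=0x43087 flags P=1 W=1 U=1 S=1
  ⇒ phys 0x43458 (huge @L1)  [2 reads]

TLB: [["0x402A0A", "0x35"], ["0x141C00", "0x3A"], ["0x101E00", "0x43"]]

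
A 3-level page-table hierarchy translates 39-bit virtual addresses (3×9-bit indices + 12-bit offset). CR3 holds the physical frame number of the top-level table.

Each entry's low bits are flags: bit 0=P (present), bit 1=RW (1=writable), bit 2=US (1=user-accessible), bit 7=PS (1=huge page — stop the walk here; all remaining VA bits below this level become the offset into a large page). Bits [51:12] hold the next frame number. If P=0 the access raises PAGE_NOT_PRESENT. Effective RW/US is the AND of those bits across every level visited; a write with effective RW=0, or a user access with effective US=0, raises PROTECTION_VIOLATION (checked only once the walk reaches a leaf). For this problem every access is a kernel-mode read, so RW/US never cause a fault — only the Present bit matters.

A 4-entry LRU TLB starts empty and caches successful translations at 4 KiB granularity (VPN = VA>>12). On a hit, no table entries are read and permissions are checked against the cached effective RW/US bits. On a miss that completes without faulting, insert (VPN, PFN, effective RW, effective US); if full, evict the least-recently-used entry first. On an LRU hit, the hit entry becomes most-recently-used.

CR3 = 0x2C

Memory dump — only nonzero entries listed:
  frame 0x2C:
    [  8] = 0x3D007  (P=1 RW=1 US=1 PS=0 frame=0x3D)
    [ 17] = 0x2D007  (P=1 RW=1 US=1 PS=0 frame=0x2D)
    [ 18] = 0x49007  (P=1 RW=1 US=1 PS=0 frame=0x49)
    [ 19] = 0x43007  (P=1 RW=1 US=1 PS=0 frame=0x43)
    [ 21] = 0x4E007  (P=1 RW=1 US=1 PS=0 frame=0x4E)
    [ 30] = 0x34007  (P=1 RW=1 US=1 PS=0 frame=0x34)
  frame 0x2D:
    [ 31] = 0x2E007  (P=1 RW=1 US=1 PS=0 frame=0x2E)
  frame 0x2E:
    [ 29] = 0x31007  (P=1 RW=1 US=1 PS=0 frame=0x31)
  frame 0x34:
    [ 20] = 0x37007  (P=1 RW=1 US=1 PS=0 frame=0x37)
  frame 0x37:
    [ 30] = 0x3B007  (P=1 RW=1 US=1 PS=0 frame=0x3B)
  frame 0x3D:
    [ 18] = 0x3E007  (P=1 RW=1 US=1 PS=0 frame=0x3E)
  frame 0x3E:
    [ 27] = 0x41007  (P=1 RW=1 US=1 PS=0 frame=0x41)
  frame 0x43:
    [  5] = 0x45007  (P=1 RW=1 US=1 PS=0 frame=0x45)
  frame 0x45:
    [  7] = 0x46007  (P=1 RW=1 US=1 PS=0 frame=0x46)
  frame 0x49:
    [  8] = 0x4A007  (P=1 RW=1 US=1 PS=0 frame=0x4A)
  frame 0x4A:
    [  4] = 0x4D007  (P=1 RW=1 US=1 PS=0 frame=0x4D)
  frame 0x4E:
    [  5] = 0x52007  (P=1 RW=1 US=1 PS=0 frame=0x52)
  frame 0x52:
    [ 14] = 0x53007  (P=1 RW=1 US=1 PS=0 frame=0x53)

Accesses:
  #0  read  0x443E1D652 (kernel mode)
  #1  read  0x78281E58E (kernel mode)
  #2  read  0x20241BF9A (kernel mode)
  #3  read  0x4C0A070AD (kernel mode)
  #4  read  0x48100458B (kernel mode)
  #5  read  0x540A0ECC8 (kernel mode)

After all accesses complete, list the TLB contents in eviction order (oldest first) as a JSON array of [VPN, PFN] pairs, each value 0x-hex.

Per-access translation:
#0 VA=0x443E1D652 (r,kernel):
  lvl0: tbl 0x2C, slot 17 ⇒ 0x2D007 (P1/RW1/US1/PS0)
  lvl1: tbl 0x2D, slot 31 ⇒ 0x2E007 (P1/RW1/US1/PS0)
  lvl2: tbl 0x2E, slot 29 ⇒ 0x31007 (P1/RW1/US1/PS0)
  → PA=0x31652  (3 entries read)
#1 VA=0x78281E58E (r,kernel):
  lvl0: tbl 0x2C, slot 30 ⇒ 0x34007 (P1/RW1/US1/PS0)
  lvl1: tbl 0x34, slot 20 ⇒ 0x37007 (P1/RW1/US1/PS0)
  lvl2: tbl 0x37, slot 30 ⇒ 0x3B007 (P1/RW1/US1/PS0)
  → PA=0x3B58E  (3 entries read)
#2 VA=0x20241BF9A (r,kernel):
  lvl0: tbl 0x2C, slot 8 ⇒ 0x3D007 (P1/RW1/US1/PS0)
  lvl1: tbl 0x3D, slot 18 ⇒ 0x3E007 (P1/RW1/US1/PS0)
  lvl2: tbl 0x3E, slot 27 ⇒ 0x41007 (P1/RW1/US1/PS0)
  → PA=0x41F9A  (3 entries read)
#3 VA=0x4C0A070AD (r,kernel):
  lvl0: tbl 0x2C, slot 19 ⇒ 0x43007 (P1/RW1/US1/PS0)
  lvl1: tbl 0x43, slot 5 ⇒ 0x45007 (P1/RW1/US1/PS0)
  lvl2: tbl 0x45, slot 7 ⇒ 0x46007 (P1/RW1/US1/PS0)
  → PA=0x460AD  (3 entries read)
#4 VA=0x48100458B (r,kernel):
  lvl0: tbl 0x2C, slot 18 ⇒ 0x49007 (P1/RW1/US1/PS0)
  lvl1: tbl 0x49, slot 8 ⇒ 0x4A007 (P1/RW1/US1/PS0)
  lvl2: tbl 0x4A, slot 4 ⇒ 0x4D007 (P1/RW1/US1/PS0)
  → PA=0x4D58B  (3 entries read)
#5 VA=0x540A0ECC8 (r,kernel):
  lvl0: tbl 0x2C, slot 21 ⇒ 0x4E007 (P1/RW1/US1/PS0)
  lvl1: tbl 0x4E, slot 5 ⇒ 0x52007 (P1/RW1/US1/PS0)
  lvl2: tbl 0x52, slot 14 ⇒ 0x53007 (P1/RW1/US1/PS0)
  → PA=0x53CC8  (3 entries read)

TLB: [["0x20241B", "0x41"], ["0x4C0A07", "0x46"], ["0x481004", "0x4D"], ["0x540A0E", "0x53"]]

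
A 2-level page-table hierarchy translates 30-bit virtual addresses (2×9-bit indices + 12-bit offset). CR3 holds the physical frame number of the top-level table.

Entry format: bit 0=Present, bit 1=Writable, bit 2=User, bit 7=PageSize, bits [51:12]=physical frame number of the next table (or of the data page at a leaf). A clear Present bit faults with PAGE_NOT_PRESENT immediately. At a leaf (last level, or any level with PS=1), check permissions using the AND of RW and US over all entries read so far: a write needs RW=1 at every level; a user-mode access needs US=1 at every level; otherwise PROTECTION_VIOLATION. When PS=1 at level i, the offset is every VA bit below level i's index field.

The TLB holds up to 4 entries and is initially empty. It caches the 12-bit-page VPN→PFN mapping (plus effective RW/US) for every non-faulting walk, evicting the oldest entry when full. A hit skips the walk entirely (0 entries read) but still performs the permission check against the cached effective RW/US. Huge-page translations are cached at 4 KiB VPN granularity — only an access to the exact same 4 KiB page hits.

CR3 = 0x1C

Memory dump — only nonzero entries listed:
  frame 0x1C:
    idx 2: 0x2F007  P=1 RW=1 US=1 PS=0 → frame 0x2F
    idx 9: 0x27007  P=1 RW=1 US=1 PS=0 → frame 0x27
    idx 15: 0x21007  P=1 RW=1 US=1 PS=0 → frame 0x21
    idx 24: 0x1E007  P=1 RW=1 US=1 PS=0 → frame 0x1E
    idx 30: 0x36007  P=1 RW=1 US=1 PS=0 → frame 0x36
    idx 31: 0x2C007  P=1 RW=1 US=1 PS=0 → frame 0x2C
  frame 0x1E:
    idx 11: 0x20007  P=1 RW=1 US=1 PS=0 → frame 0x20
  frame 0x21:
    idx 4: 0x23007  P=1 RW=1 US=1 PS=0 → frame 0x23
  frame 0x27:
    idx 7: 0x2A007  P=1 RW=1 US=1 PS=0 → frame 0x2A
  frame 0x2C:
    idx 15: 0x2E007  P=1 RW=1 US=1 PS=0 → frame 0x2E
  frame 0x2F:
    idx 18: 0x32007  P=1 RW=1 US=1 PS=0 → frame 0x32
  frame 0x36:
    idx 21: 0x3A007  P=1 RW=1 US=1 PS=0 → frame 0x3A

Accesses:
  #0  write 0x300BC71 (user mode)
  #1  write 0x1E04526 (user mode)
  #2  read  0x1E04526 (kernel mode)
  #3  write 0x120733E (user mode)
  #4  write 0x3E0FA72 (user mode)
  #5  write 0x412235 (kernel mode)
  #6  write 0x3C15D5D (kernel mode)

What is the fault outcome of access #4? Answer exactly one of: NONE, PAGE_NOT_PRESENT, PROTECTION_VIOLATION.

Per-access translation:
#0 VA=0x300BC71 (w,user):
  [0] read 0x1C idx=24: raw=0x1E007 flags P=1 W=1 U=1 S=0
  [1] read 0x1E idx=11: raw=0x20007 flags P=1 W=1 U=1 S=0
  ✓ 0x20C71  — 2 lookups
#1 VA=0x1E04526 (w,user):
  [0] read 0x1C idx=15: raw=0x21007 flags P=1 W=1 U=1 S=0
  [1] read 0x21 idx=4: raw=0x23007 flags P=1 W=1 U=1 S=0
  ✓ 0x23526  — 2 lookups
#2 VA=0x1E04526 (r,kernel):
  TLB hit vpn=0x1E04 → PA=0x23526
#3 VA=0x120733E (w,user):
  [0] read 0x1C idx=9: raw=0x27007 flags P=1 W=1 U=1 S=0
  [1] read 0x27 idx=7: raw=0x2A007 flags P=1 W=1 U=1 S=0
  ✓ 0x2A33E  — 2 lookups
#4 VA=0x3E0FA72 (w,user):
  [0] read 0x1C idx=31: raw=0x2C007 flags P=1 W=1 U=1 S=0
  [1] read 0x2C idx=15: raw=0x2E007 flags P=1 W=1 U=1 S=0
  ✓ 0x2EA72  — 2 lookups
#5 VA=0x412235 (w,kernel):
  [0] read 0x1C idx=2: raw=0x2F007 flags P=1 W=1 U=1 S=0
  [1] read 0x2F idx=18: raw=0x32007 flags P=1 W=1 U=1 S=0
  ✓ 0x32235  — 2 lookups
#6 VA=0x3C15D5D (w,kernel):
  [0] read 0x1C idx=30: raw=0x36007 flags P=1 W=1 U=1 S=0
  [1] read 0x36 idx=21: raw=0x3A007 flags P=1 W=1 U=1 S=0
  ✓ 0x3AD5D  — 2 lookups

Access #4 fault: NONE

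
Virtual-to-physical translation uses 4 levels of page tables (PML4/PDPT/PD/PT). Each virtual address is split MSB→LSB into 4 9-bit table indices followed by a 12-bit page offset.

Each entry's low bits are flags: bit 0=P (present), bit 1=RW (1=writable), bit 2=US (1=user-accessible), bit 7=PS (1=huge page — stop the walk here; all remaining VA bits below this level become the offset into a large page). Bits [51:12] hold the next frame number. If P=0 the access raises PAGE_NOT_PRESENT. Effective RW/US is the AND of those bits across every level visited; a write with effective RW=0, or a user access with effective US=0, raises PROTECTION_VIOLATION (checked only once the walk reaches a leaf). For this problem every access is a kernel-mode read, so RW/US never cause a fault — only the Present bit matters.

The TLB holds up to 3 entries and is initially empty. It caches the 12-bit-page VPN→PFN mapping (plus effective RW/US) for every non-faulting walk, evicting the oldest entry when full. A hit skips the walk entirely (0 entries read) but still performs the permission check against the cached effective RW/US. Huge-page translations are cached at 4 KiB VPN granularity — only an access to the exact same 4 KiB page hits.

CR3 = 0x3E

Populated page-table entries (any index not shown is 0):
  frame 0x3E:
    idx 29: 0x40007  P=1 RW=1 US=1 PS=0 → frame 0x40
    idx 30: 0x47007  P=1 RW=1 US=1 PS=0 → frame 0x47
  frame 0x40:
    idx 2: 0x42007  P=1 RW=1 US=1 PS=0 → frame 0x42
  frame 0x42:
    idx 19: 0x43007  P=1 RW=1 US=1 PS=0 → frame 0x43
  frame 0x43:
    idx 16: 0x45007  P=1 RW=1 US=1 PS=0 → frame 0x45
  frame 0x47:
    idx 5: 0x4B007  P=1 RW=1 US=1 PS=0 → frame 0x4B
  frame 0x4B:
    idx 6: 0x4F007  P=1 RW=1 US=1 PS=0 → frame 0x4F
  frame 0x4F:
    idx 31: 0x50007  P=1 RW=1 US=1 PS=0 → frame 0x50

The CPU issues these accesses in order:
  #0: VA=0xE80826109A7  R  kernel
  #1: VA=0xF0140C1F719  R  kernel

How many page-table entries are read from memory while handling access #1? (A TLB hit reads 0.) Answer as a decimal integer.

Walk each access:
#0 VA=0xE80826109A7 (r,kernel):
  L0: frame=0x3E idx=29 entry=0x40007 [P=1 RW=1 US=1 PS=0]
  L1: frame=0x40 idx=2 entry=0x42007 [P=1 RW=1 US=1 PS=0]
  L2: frame=0x42 idx=19 entry=0x43007 [P=1 RW=1 US=1 PS=0]
  L3: frame=0x43 idx=16 entry=0x45007 [P=1 RW=1 US=1 PS=0]
  ✓ 0x459A7  — 4 lookups
#1 VA=0xF0140C1F719 (r,kernel):
  L0: frame=0x3E idx=30 entry=0x47007 [P=1 RW=1 US=1 PS=0]
  L1: frame=0x47 idx=5 entry=0x4B007 [P=1 RW=1 US=1 PS=0]
  L2: frame=0x4B idx=6 entry=0x4F007 [P=1 RW=1 US=1 PS=0]
  L3: frame=0x4F idx=31 entry=0x50007 [P=1 RW=1 US=1 PS=0]
  ✓ 0x50719  — 4 lookups

Entries read for #1: 4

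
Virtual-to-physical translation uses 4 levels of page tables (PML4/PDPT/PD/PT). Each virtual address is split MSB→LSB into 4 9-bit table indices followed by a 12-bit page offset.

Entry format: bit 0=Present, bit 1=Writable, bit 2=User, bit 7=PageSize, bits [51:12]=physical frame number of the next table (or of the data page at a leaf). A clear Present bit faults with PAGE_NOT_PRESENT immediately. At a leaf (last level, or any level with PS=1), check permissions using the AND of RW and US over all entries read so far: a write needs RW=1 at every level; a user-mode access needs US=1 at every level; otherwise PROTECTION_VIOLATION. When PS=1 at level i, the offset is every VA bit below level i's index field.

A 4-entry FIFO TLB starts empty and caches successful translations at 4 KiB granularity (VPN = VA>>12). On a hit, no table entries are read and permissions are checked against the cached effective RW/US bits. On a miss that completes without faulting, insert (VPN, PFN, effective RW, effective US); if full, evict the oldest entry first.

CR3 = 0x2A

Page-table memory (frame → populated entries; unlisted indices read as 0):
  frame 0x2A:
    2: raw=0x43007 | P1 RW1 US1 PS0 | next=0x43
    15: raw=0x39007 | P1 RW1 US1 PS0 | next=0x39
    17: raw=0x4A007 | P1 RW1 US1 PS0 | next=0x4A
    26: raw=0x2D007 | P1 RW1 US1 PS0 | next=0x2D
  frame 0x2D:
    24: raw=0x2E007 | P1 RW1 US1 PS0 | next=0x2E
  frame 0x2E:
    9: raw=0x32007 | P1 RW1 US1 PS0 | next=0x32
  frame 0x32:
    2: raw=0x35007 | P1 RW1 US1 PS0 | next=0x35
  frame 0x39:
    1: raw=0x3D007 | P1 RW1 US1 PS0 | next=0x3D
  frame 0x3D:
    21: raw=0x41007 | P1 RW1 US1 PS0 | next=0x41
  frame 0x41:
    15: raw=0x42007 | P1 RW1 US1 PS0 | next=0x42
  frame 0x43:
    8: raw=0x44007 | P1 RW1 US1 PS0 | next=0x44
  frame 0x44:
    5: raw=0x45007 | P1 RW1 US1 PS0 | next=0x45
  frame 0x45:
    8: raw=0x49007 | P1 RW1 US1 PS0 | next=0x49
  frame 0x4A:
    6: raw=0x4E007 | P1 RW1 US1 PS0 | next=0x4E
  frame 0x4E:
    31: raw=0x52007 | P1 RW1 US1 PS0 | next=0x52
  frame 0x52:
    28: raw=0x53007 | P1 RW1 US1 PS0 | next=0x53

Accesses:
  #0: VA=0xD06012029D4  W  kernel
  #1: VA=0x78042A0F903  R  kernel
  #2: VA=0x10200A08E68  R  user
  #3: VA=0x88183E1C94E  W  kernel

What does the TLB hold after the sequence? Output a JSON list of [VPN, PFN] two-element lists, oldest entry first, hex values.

Walk each access:
#0 VA=0xD06012029D4 (w,kernel):
  L0: frame=0x2A idx=26 entry=0x2D007 [P=1 RW=1 US=1 PS=0]
  L1: frame=0x2D idx=24 entry=0x2E007 [P=1 RW=1 US=1 PS=0]
  L2: frame=0x2E idx=9 entry=0x32007 [P=1 RW=1 US=1 PS=0]
  L3: frame=0x32 idx=2 entry=0x35007 [P=1 RW=1 US=1 PS=0]
  ✓ 0x359D4  — 4 lookups
#1 VA=0x78042A0F903 (r,kernel):
  L0: frame=0x2A idx=15 entry=0x39007 [P=1 RW=1 US=1 PS=0]
  L1: frame=0x39 idx=1 entry=0x3D007 [P=1 RW=1 US=1 PS=0]
  L2: frame=0x3D idx=21 entry=0x41007 [P=1 RW=1 US=1 PS=0]
  L3: frame=0x41 idx=15 entry=0x42007 [P=1 RW=1 US=1 PS=0]
  ✓ 0x42903  — 4 lookups
#2 VA=0x10200A08E68 (r,user):
  L0: frame=0x2A idx=2 entry=0x43007 [P=1 RW=1 US=1 PS=0]
  L1: frame=0x43 idx=8 entry=0x44007 [P=1 RW=1 US=1 PS=0]
  L2: frame=0x44 idx=5 entry=0x45007 [P=1 RW=1 US=1 PS=0]
  L3: frame=0x45 idx=8 entry=0x49007 [P=1 RW=1 US=1 PS=0]
  ✓ 0x49E68  — 4 lookups
#3 VA=0x88183E1C94E (w,kernel):
  L0: frame=0x2A idx=17 entry=0x4A007 [P=1 RW=1 US=1 PS=0]
  L1: frame=0x4A idx=6 entry=0x4E007 [P=1 RW=1 US=1 PS=0]
  L2: frame=0x4E idx=31 entry=0x52007 [P=1 RW=1 US=1 PS=0]
  L3: frame=0x52 idx=28 entry=0x53007 [P=1 RW=1 US=1 PS=0]
  ✓ 0x5394E  — 4 lookups

TLB: [["0xD0601202", "0x35"], ["0x78042A0F", "0x42"], ["0x10200A08", "0x49"], ["0x88183E1C", "0x53"]]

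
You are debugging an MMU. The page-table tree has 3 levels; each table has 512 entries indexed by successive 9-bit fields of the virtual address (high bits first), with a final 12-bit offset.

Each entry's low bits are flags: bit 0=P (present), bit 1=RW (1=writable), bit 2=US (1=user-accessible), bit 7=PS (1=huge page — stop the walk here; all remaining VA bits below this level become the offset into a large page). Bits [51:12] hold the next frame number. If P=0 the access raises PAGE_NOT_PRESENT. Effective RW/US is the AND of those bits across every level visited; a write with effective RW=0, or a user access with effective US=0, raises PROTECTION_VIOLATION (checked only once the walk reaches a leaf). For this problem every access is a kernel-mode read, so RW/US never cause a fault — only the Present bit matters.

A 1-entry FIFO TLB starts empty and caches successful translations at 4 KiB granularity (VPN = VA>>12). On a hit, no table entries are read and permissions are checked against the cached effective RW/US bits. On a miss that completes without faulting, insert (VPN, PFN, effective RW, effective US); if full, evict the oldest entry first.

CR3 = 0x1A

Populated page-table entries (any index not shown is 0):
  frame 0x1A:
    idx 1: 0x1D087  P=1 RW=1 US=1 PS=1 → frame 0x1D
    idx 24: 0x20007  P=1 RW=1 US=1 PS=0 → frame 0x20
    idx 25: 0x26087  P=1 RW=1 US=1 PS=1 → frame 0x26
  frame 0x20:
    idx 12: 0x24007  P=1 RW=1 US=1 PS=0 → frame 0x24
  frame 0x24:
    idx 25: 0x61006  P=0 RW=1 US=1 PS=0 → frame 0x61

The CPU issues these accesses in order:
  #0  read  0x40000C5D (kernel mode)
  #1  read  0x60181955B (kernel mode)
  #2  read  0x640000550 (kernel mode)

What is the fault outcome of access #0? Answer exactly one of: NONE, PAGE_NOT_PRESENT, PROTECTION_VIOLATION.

Walk each access:
#0 VA=0x40000C5D (r,kernel):
  [0] read 0x1A idx=1: raw=0x1D087 flags P=1 W=1 U=1 S=1
  ⇒ phys 0x1DC5D (huge @L0)  [1 reads]
#1 VA=0x60181955B (r,kernel):
  [0] read 0x1A idx=24: raw=0x20007 flags P=1 W=1 U=1 S=0
  [1] read 0x20 idx=12: raw=0x24007 flags P=1 W=1 U=1 S=0
  [2] read 0x24 idx=25: raw=0x61006 flags P=0 W=1 U=1 S=0
  ✗ PAGE_NOT_PRESENT  [3 reads]
#2 VA=0x640000550 (r,kernel):
  [0] read 0x1A idx=25: raw=0x26087 flags P=1 W=1 U=1 S=1
  ⇒ phys 0x26550 (huge @L0)  [1 reads]

Access #0 fault: NONE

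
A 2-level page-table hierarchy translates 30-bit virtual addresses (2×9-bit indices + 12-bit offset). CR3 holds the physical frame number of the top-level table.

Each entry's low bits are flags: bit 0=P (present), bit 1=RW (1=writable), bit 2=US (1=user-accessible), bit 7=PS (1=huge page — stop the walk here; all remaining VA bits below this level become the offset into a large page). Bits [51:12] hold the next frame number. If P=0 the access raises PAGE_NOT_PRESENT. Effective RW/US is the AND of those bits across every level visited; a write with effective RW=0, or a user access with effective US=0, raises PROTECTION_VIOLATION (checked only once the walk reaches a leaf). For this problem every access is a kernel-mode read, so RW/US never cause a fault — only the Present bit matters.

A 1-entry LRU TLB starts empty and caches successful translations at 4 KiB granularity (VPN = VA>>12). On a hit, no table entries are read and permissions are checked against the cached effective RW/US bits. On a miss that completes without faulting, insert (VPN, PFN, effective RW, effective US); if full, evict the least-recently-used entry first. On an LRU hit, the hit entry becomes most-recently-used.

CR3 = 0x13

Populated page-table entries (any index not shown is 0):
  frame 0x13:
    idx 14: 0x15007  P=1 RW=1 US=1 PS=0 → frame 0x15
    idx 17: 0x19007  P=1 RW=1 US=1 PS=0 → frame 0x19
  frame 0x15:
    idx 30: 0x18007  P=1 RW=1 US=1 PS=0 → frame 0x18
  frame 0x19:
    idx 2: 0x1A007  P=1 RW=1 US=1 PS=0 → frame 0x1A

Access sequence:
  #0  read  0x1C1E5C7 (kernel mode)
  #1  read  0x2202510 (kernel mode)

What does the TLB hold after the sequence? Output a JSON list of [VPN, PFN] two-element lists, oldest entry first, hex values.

Trace:
#0 VA=0x1C1E5C7 (r,kernel):
  lvl0: tbl 0x13, slot 14 ⇒ 0x15007 (P1/RW1/US1/PS0)
  lvl1: tbl 0x15, slot 30 ⇒ 0x18007 (P1/RW1/US1/PS0)
  ⇒ phys 0x185C7  [2 reads]
#1 VA=0x2202510 (r,kernel):
  lvl0: tbl 0x13, slot 17 ⇒ 0x19007 (P1/RW1/US1/PS0)
  lvl1: tbl 0x19, slot 2 ⇒ 0x1A007 (P1/RW1/US1/PS0)
  ⇒ phys 0x1A510  [2 reads]

TLB: [["0x2202", "0x1A"]]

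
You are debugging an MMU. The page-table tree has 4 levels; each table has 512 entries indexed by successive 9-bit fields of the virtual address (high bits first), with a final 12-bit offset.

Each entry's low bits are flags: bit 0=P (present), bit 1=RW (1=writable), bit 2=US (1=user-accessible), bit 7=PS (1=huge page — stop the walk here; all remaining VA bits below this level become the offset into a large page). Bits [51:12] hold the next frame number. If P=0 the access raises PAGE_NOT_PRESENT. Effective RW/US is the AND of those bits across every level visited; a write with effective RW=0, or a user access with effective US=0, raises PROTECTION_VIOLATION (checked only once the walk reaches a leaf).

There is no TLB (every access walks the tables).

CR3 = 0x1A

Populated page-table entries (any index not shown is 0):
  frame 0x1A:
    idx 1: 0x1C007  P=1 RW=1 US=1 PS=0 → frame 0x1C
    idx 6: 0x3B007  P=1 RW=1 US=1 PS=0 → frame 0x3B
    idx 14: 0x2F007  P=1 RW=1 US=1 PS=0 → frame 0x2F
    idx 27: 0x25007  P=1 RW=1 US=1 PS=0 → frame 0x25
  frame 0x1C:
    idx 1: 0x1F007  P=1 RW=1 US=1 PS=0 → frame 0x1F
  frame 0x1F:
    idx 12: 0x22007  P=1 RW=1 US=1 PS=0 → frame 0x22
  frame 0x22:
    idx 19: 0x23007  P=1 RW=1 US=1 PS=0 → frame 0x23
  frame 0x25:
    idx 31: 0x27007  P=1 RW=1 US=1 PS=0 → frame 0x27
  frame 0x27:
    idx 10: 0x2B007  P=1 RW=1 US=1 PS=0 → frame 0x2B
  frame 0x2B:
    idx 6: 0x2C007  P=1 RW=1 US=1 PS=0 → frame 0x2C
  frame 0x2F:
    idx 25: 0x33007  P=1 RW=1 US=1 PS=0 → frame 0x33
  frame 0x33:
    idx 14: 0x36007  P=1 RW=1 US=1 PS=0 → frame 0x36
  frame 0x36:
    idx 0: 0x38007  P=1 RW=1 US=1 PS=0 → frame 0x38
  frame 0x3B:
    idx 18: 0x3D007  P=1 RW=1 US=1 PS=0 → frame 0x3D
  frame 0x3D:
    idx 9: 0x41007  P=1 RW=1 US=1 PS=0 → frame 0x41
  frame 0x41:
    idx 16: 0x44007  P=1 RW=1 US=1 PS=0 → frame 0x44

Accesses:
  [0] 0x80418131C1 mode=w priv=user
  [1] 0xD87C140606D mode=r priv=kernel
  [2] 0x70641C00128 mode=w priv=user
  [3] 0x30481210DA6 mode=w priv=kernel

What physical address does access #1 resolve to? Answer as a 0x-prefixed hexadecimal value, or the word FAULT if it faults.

Trace:
#0 VA=0x80418131C1 (w,user):
  lvl0: tbl 0x1A, slot 1 ⇒ 0x1C007 (P1/RW1/US1/PS0)
  lvl1: tbl 0x1C, slot 1 ⇒ 0x1F007 (P1/RW1/US1/PS0)
  lvl2: tbl 0x1F, slot 12 ⇒ 0x22007 (P1/RW1/US1/PS0)
  lvl3: tbl 0x22, slot 19 ⇒ 0x23007 (P1/RW1/US1/PS0)
  ⇒ phys 0x231C1  [4 reads]
#1 VA=0xD87C140606D (r,kernel):
  lvl0: tbl 0x1A, slot 27 ⇒ 0x25007 (P1/RW1/US1/PS0)
  lvl1: tbl 0x25, slot 31 ⇒ 0x27007 (P1/RW1/US1/PS0)
  lvl2: tbl 0x27, slot 10 ⇒ 0x2B007 (P1/RW1/US1/PS0)
  lvl3: tbl 0x2B, slot 6 ⇒ 0x2C007 (P1/RW1/US1/PS0)
  ⇒ phys 0x2C06D  [4 reads]
#2 VA=0x70641C00128 (w,user):
  lvl0: tbl 0x1A, slot 14 ⇒ 0x2F007 (P1/RW1/US1/PS0)
  lvl1: tbl 0x2F, slot 25 ⇒ 0x33007 (P1/RW1/US1/PS0)
  lvl2: tbl 0x33, slot 14 ⇒ 0x36007 (P1/RW1/US1/PS0)
  lvl3: tbl 0x36, slot 0 ⇒ 0x38007 (P1/RW1/US1/PS0)
  ⇒ phys 0x38128  [4 reads]
#3 VA=0x30481210DA6 (w,kernel):
  lvl0: tbl 0x1A, slot 6 ⇒ 0x3B007 (P1/RW1/US1/PS0)
  lvl1: tbl 0x3B, slot 18 ⇒ 0x3D007 (P1/RW1/US1/PS0)
  lvl2: tbl 0x3D, slot 9 ⇒ 0x41007 (P1/RW1/US1/PS0)
  lvl3: tbl 0x41, slot 16 ⇒ 0x44007 (P1/RW1/US1/PS0)
  ⇒ phys 0x44DA6  [4 reads]

Access #1 PA: 0x2C06D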